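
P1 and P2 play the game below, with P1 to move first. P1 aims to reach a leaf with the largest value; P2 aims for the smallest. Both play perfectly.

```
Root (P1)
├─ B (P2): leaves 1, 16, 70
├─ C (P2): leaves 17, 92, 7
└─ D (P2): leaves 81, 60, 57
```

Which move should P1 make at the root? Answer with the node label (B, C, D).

D

B (P2): min(1, 16, 70) = 1
C (P2): min(17, 92, 7) = 7
D (P2): min(81, 60, 57) = 57
Root (P1): max(1, 7, 57) = 57
P1 picks the child with the highest value: D (value 57).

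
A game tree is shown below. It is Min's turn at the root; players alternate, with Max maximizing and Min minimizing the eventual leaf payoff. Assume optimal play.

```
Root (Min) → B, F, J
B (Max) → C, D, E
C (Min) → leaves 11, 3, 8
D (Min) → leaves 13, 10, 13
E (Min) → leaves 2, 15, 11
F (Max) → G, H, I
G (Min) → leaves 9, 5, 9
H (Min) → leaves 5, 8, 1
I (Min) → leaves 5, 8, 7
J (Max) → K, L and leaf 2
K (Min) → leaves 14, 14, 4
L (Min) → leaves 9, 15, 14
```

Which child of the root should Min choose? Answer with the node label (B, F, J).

F

C (Min): min(11, 3, 8) = 3
D (Min): min(13, 10, 13) = 10
E (Min): min(2, 15, 11) = 2
B (Max): max(3, 10, 2) = 10
G (Min): min(9, 5, 9) = 5
H (Min): min(5, 8, 1) = 1
I (Min): min(5, 8, 7) = 5
F (Max): max(5, 1, 5) = 5
K (Min): min(14, 14, 4) = 4
L (Min): min(9, 15, 14) = 9
J (Max): max(4, 9, 2) = 9
Root (Min): min(10, 5, 9) = 5
Min picks the child with the lowest value: F (value 5).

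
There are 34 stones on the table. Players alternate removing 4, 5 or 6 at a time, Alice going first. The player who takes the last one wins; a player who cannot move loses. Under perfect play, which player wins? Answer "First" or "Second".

First

W/L table (W = player to move can force a win):
i:   0  1  2  3  4  5  6  7  8  9 10 11 12 13 14 15 16 17 18 19 20 21 22 23 24 25 26 27 28 29 30 31 32 33 34
     L  L  L  L  W  W  W  W  W  W  L  L  L  L  W  W  W  W  W  W  L  L  L  L  W  W  W  W  W  W  L  L  L  L  W
Position 34 is W, so the first player wins.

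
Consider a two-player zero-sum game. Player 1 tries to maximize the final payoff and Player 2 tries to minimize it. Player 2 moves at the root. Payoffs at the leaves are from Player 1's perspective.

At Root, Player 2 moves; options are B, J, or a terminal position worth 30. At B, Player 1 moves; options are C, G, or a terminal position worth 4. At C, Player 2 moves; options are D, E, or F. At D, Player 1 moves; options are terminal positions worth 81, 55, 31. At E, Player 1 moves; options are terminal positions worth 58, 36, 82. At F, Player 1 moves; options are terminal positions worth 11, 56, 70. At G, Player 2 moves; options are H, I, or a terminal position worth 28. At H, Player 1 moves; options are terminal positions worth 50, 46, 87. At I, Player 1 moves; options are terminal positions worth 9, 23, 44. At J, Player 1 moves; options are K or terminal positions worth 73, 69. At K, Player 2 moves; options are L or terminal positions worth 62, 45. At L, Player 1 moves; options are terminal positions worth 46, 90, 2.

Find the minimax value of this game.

30

D (Player 1): max(81, 55, 31) = 81
E (Player 1): max(58, 36, 82) = 82
F (Player 1): max(11, 56, 70) = 70
C (Player 2): min(81, 82, 70) = 70
H (Player 1): max(50, 46, 87) = 87
I (Player 1): max(9, 23, 44) = 44
G (Player 2): min(87, 44, 28) = 28
B (Player 1): max(70, 28, 4) = 70
L (Player 1): max(46, 90, 2) = 90
K (Player 2): min(90, 62, 45) = 45
J (Player 1): max(45, 73, 69) = 73
Root (Player 2): min(70, 73, 30) = 30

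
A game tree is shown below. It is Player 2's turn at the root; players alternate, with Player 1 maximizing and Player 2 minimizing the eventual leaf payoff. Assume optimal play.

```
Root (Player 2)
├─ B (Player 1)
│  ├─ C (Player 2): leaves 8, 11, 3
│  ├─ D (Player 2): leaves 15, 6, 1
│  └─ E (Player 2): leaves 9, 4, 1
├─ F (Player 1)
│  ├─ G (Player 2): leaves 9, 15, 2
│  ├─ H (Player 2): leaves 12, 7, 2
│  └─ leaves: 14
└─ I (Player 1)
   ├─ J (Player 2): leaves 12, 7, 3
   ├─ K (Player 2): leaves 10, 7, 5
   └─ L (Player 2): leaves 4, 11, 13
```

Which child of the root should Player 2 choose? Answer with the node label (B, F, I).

C (Player 2): min(8, 11, 3) = 3
D (Player 2): min(15, 6, 1) = 1
E (Player 2): min(9, 4, 1) = 1
B (Player 1): max(3, 1, 1) = 3
G (Player 2): min(9, 15, 2) = 2
H (Player 2): min(12, 7, 2) = 2
F (Player 1): max(2, 2, 14) = 14
J (Player 2): min(12, 7, 3) = 3
K (Player 2): min(10, 7, 5) = 5
L (Player 2): min(4, 11, 13) = 4
I (Player 1): max(3, 5, 4) = 5
Root (Player 2): min(3, 14, 5) = 3
Player 2 picks the child with the lowest value: B (value 3).

B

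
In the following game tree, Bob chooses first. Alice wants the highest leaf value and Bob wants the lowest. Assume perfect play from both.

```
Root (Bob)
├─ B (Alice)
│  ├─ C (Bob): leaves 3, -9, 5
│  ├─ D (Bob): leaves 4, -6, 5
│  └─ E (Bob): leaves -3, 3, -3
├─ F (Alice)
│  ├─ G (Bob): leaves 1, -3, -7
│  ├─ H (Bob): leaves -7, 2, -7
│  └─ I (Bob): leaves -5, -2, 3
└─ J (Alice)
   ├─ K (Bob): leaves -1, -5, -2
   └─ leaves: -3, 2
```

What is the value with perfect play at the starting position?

-5

C (Bob): min(3, -9, 5) = -9
D (Bob): min(4, -6, 5) = -6
E (Bob): min(-3, 3, -3) = -3
B (Alice): max(-9, -6, -3) = -3
G (Bob): min(1, -3, -7) = -7
H (Bob): min(-7, 2, -7) = -7
I (Bob): min(-5, -2, 3) = -5
F (Alice): max(-7, -7, -5) = -5
K (Bob): min(-1, -5, -2) = -5
J (Alice): max(-5, -3, 2) = 2
Root (Bob): min(-3, -5, 2) = -5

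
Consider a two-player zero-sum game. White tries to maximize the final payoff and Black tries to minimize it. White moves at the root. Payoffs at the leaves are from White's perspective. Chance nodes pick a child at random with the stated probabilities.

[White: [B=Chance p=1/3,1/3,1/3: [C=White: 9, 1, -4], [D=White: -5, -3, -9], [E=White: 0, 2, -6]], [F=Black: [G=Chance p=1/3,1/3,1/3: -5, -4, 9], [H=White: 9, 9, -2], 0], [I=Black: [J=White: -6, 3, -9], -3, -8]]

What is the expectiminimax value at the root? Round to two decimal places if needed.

C (White): max(9, 1, -4) = 9
D (White): max(-5, -3, -9) = -3
E (White): max(0, 2, -6) = 2
B (Chance): 1/3·9 + 1/3·-3 + 1/3·2 = 2.67
G (Chance): 1/3·-5 + 1/3·-4 + 1/3·9 = 0
H (White): max(9, 9, -2) = 9
F (Black): min(0, 9, 0) = 0
J (White): max(-6, 3, -9) = 3
I (Black): min(3, -3, -8) = -8
Root (White): max(2.67, 0, -8) = 2.67

2.67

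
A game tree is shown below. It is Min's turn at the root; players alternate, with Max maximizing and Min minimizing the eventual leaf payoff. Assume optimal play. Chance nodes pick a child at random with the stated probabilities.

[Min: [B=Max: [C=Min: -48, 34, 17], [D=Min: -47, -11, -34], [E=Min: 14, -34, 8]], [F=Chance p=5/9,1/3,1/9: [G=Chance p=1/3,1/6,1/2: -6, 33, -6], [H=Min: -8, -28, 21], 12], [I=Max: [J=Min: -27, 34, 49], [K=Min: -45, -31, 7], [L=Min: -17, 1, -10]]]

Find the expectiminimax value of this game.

C (Min): min(-48, 34, 17) = -48
D (Min): min(-47, -11, -34) = -47
E (Min): min(14, -34, 8) = -34
B (Max): max(-48, -47, -34) = -34
G (Chance): 1/3·-6 + 1/6·33 + 1/2·-6 = 0.5
H (Min): min(-8, -28, 21) = -28
F (Chance): 5/9·0.5 + 1/3·-28 + 1/9·12 = -7.72
J (Min): min(-27, 34, 49) = -27
K (Min): min(-45, -31, 7) = -45
L (Min): min(-17, 1, -10) = -17
I (Max): max(-27, -45, -17) = -17
Root (Min): min(-34, -7.72, -17) = -34

-34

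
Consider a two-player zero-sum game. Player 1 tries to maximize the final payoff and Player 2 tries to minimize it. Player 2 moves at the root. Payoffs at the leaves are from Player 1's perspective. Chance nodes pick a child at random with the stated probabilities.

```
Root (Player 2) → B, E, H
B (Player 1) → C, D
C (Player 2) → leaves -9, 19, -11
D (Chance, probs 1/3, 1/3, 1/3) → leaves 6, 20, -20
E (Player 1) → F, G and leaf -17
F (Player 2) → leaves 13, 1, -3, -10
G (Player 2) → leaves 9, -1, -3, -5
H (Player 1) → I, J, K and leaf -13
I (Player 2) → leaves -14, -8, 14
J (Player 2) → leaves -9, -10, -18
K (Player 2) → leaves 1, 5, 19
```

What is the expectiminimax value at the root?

-5

C (Player 2): min(-9, 19, -11) = -11
D (Chance): 1/3·6 + 1/3·20 + 1/3·-20 = 2
B (Player 1): max(-11, 2) = 2
F (Player 2): min(13, 1, -3, -10) = -10
G (Player 2): min(9, -1, -3, -5) = -5
E (Player 1): max(-10, -5, -17) = -5
I (Player 2): min(-14, -8, 14) = -14
J (Player 2): min(-9, -10, -18) = -18
K (Player 2): min(1, 5, 19) = 1
H (Player 1): max(-14, -18, 1, -13) = 1
Root (Player 2): min(2, -5, 1) = -5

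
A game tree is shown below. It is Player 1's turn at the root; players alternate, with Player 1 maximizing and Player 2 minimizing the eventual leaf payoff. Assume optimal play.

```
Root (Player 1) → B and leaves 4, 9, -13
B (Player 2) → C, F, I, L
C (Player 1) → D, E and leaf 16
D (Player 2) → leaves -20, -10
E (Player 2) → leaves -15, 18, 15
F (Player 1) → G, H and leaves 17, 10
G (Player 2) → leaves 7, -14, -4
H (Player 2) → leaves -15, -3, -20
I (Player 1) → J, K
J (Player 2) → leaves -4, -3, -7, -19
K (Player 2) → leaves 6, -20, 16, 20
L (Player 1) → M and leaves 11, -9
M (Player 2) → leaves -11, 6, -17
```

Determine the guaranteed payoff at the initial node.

9

D (Player 2): min(-20, -10) = -20
E (Player 2): min(-15, 18, 15) = -15
C (Player 1): max(-20, -15, 16) = 16
G (Player 2): min(7, -14, -4) = -14
H (Player 2): min(-15, -3, -20) = -20
F (Player 1): max(-14, -20, 17, 10) = 17
J (Player 2): min(-4, -3, -7, -19) = -19
K (Player 2): min(6, -20, 16, 20) = -20
I (Player 1): max(-19, -20) = -19
M (Player 2): min(-11, 6, -17) = -17
L (Player 1): max(-17, 11, -9) = 11
B (Player 2): min(16, 17, -19, 11) = -19
Root (Player 1): max(-19, 4, 9, -13) = 9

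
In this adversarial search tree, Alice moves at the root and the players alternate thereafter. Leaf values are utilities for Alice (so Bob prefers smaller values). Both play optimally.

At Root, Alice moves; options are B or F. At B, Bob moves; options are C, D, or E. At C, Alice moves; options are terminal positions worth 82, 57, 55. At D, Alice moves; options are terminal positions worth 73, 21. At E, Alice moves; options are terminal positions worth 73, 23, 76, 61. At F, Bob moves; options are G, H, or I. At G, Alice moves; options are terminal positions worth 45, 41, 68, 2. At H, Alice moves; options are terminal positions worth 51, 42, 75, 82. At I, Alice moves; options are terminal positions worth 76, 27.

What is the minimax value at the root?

C (Alice): max(82, 57, 55) = 82
D (Alice): max(73, 21) = 73
E (Alice): max(73, 23, 76, 61) = 76
B (Bob): min(82, 73, 76) = 73
G (Alice): max(45, 41, 68, 2) = 68
H (Alice): max(51, 42, 75, 82) = 82
I (Alice): max(76, 27) = 76
F (Bob): min(68, 82, 76) = 68
Root (Alice): max(73, 68) = 73

73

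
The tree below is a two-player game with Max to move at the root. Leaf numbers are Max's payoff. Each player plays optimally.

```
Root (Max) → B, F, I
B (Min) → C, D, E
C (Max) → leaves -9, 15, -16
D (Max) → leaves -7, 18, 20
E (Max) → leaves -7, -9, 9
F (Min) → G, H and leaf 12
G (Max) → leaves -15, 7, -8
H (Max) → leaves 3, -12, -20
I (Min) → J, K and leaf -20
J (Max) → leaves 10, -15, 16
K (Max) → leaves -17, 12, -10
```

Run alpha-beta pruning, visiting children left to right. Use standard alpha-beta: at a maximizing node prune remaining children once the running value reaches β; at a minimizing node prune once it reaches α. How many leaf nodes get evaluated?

18

C [α=-∞,β=+∞]: v=15
D [α=-∞,β=15]: v=18 after child 2 ≥ β → β-cutoff, skip 1
E [α=-∞,β=15]: v=9
B [α=-∞,β=+∞]: v=9
G [α=9,β=+∞]: v=7
F [α=9,β=+∞]: v=7 after child 1 ≤ α → α-cutoff, skip 2
J [α=9,β=+∞]: v=16
K [α=9,β=16]: v=12
I [α=9,β=+∞]: v=-20
Root [α=-∞,β=+∞]: v=9
Leaves evaluated: 18 of 23.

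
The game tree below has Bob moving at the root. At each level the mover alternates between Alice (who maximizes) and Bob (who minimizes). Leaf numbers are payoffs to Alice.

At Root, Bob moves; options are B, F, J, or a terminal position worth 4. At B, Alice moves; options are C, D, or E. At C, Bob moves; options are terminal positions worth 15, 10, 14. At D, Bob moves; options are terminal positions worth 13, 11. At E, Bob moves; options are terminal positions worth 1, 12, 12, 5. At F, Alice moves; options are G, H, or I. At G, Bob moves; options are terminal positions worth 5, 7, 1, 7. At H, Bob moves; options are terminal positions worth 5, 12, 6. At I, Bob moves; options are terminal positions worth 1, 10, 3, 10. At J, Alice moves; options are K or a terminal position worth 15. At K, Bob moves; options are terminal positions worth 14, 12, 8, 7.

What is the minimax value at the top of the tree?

C (Bob): min(15, 10, 14) = 10
D (Bob): min(13, 11) = 11
E (Bob): min(1, 12, 12, 5) = 1
B (Alice): max(10, 11, 1) = 11
G (Bob): min(5, 7, 1, 7) = 1
H (Bob): min(5, 12, 6) = 5
I (Bob): min(1, 10, 3, 10) = 1
F (Alice): max(1, 5, 1) = 5
K (Bob): min(14, 12, 8, 7) = 7
J (Alice): max(7, 15) = 15
Root (Bob): min(11, 5, 15, 4) = 4

4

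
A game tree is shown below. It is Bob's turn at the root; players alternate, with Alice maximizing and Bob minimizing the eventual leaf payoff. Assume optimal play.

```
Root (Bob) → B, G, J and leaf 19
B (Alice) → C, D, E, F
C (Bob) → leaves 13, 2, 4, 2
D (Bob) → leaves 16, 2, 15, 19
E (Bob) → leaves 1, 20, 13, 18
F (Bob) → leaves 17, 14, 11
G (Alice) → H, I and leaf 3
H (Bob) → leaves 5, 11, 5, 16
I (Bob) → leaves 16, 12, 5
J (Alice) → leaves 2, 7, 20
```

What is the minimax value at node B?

C: min(13, 2, 4, 2) = 2
D: min(16, 2, 15, 19) = 2
E: min(1, 20, 13, 18) = 1
F: min(17, 14, 11) = 11
B: max(2, 2, 1, 11) = 11

11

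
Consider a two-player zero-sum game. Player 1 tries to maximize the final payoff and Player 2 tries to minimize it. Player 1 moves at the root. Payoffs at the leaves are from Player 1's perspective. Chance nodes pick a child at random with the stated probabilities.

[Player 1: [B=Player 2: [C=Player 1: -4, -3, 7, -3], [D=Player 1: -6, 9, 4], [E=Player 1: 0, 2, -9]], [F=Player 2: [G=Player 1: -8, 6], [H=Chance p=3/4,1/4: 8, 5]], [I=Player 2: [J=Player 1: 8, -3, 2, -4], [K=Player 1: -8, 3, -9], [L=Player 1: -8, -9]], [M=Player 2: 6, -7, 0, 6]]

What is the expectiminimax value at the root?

6

C (Player 1): max(-4, -3, 7, -3) = 7
D (Player 1): max(-6, 9, 4) = 9
E (Player 1): max(0, 2, -9) = 2
B (Player 2): min(7, 9, 2) = 2
G (Player 1): max(-8, 6) = 6
H (Chance): 3/4·8 + 1/4·5 = 7.25
F (Player 2): min(6, 7.25) = 6
J (Player 1): max(8, -3, 2, -4) = 8
K (Player 1): max(-8, 3, -9) = 3
L (Player 1): max(-8, -9) = -8
I (Player 2): min(8, 3, -8) = -8
M (Player 2): min(6, -7, 0, 6) = -7
Root (Player 1): max(2, 6, -8, -7) = 6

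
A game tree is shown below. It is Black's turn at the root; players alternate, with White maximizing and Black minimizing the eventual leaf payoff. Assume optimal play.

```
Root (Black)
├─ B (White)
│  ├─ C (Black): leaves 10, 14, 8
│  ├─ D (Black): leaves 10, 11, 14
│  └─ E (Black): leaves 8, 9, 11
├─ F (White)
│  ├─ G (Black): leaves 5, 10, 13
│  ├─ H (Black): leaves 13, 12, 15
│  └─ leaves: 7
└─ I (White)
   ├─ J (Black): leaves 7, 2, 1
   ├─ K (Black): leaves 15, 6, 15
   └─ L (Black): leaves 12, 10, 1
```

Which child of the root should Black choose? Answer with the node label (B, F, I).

C (Black): min(10, 14, 8) = 8
D (Black): min(10, 11, 14) = 10
E (Black): min(8, 9, 11) = 8
B (White): max(8, 10, 8) = 10
G (Black): min(5, 10, 13) = 5
H (Black): min(13, 12, 15) = 12
F (White): max(5, 12, 7) = 12
J (Black): min(7, 2, 1) = 1
K (Black): min(15, 6, 15) = 6
L (Black): min(12, 10, 1) = 1
I (White): max(1, 6, 1) = 6
Root (Black): min(10, 12, 6) = 6
Black picks the child with the lowest value: I (value 6).

I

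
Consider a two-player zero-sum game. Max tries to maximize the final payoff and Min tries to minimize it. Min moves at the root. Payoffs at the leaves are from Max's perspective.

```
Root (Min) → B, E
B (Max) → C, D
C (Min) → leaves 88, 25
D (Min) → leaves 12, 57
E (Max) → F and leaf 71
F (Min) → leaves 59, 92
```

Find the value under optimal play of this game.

C (Min): min(88, 25) = 25
D (Min): min(12, 57) = 12
B (Max): max(25, 12) = 25
F (Min): min(59, 92) = 59
E (Max): max(59, 71) = 71
Root (Min): min(25, 71) = 25

25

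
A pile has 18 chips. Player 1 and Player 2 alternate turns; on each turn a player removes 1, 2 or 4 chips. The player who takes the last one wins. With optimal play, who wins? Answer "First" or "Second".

Second

i:   0  1  2  3  4  5  6  7  8  9 10 11 12 13 14 15 16 17 18
     L  W  W  L  W  W  L  W  W  L  W  W  L  W  W  L  W  W  L
Position 18 is L, so the second player wins.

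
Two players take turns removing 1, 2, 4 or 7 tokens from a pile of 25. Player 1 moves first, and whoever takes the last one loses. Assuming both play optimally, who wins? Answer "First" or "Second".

Second

W/L table (W = player to move can force a win):
i:   0  1  2  3  4  5  6  7  8  9 10 11 12 13 14 15 16 17 18 19 20 21 22 23 24 25
     W  L  W  W  L  W  W  L  W  W  L  W  W  L  W  W  L  W  W  L  W  W  L  W  W  L
Position 25 is L, so the second player wins.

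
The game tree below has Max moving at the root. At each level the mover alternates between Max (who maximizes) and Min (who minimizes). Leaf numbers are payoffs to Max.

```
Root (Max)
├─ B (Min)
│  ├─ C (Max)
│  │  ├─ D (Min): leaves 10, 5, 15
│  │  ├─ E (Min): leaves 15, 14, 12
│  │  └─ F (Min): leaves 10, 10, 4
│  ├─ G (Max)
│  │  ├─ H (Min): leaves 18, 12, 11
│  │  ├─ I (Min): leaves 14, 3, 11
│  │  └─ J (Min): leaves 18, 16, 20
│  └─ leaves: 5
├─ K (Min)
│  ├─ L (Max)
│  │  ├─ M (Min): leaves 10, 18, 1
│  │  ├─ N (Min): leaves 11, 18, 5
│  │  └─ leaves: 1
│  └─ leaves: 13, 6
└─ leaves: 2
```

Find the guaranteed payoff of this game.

5

D (Min): min(10, 5, 15) = 5
E (Min): min(15, 14, 12) = 12
F (Min): min(10, 10, 4) = 4
C (Max): max(5, 12, 4) = 12
H (Min): min(18, 12, 11) = 11
I (Min): min(14, 3, 11) = 3
J (Min): min(18, 16, 20) = 16
G (Max): max(11, 3, 16) = 16
B (Min): min(12, 16, 5) = 5
M (Min): min(10, 18, 1) = 1
N (Min): min(11, 18, 5) = 5
L (Max): max(1, 5, 1) = 5
K (Min): min(5, 13, 6) = 5
Root (Max): max(5, 5, 2) = 5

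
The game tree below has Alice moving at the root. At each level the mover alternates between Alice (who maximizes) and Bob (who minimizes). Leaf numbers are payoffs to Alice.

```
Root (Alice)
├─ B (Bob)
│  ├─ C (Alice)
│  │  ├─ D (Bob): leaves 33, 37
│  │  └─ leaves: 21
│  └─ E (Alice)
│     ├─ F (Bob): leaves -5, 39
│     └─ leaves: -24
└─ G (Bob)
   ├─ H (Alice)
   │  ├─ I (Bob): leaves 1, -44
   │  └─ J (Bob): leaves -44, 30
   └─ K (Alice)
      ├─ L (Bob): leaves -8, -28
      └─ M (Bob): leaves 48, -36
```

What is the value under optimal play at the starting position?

-5

D (Bob): min(33, 37) = 33
C (Alice): max(33, 21) = 33
F (Bob): min(-5, 39) = -5
E (Alice): max(-5, -24) = -5
B (Bob): min(33, -5) = -5
I (Bob): min(1, -44) = -44
J (Bob): min(-44, 30) = -44
H (Alice): max(-44, -44) = -44
L (Bob): min(-8, -28) = -28
M (Bob): min(48, -36) = -36
K (Alice): max(-28, -36) = -28
G (Bob): min(-44, -28) = -44
Root (Alice): max(-5, -44) = -5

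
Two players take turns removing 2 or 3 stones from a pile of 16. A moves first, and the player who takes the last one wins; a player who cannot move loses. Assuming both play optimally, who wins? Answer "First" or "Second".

Positions where the player to move wins (W) vs loses (L):
i:   0  1  2  3  4  5  6  7  8  9 10 11 12 13 14 15 16
     L  L  W  W  W  L  L  W  W  W  L  L  W  W  W  L  L
Position 16 is L, so the second player wins.

Second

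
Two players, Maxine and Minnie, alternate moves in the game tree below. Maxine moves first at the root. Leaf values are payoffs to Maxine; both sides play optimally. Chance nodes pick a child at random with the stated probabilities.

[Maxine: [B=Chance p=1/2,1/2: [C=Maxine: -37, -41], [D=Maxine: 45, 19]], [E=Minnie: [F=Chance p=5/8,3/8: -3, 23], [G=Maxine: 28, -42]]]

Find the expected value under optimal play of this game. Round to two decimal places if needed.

C (Maxine): max(-37, -41) = -37
D (Maxine): max(45, 19) = 45
B (Chance): 1/2·-37 + 1/2·45 = 4
F (Chance): 5/8·-3 + 3/8·23 = 6.75
G (Maxine): max(28, -42) = 28
E (Minnie): min(6.75, 28) = 6.75
Root (Maxine): max(4, 6.75) = 6.75

6.75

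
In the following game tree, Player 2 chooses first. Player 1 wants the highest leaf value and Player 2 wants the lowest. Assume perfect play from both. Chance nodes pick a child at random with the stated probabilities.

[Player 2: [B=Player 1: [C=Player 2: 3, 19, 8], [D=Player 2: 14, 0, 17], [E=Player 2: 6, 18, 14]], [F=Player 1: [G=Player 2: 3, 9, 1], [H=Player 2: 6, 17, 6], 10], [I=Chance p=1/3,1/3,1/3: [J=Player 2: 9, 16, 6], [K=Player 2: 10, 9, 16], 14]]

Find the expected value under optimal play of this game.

6

C (Player 2): min(3, 19, 8) = 3
D (Player 2): min(14, 0, 17) = 0
E (Player 2): min(6, 18, 14) = 6
B (Player 1): max(3, 0, 6) = 6
G (Player 2): min(3, 9, 1) = 1
H (Player 2): min(6, 17, 6) = 6
F (Player 1): max(1, 6, 10) = 10
J (Player 2): min(9, 16, 6) = 6
K (Player 2): min(10, 9, 16) = 9
I (Chance): 1/3·6 + 1/3·9 + 1/3·14 = 9.67
Root (Player 2): min(6, 10, 9.67) = 6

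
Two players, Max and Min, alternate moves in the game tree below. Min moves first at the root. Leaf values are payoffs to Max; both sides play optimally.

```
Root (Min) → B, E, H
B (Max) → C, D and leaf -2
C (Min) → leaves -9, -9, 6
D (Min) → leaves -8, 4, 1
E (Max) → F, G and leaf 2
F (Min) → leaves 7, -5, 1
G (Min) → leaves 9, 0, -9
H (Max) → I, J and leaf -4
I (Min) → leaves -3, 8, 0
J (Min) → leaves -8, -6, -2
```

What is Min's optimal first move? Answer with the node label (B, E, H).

H

C (Min): min(-9, -9, 6) = -9
D (Min): min(-8, 4, 1) = -8
B (Max): max(-9, -8, -2) = -2
F (Min): min(7, -5, 1) = -5
G (Min): min(9, 0, -9) = -9
E (Max): max(-5, -9, 2) = 2
I (Min): min(-3, 8, 0) = -3
J (Min): min(-8, -6, -2) = -8
H (Max): max(-3, -8, -4) = -3
Root (Min): min(-2, 2, -3) = -3
Min picks the child with the lowest value: H (value -3).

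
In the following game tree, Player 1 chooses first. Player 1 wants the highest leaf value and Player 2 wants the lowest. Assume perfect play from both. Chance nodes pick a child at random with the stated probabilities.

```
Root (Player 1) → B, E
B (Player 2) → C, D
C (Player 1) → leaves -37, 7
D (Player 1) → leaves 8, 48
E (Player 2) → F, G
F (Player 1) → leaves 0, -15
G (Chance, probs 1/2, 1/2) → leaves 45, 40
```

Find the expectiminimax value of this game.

C (Player 1): max(-37, 7) = 7
D (Player 1): max(8, 48) = 48
B (Player 2): min(7, 48) = 7
F (Player 1): max(0, -15) = 0
G (Chance): 1/2·45 + 1/2·40 = 42.5
E (Player 2): min(0, 42.5) = 0
Root (Player 1): max(7, 0) = 7

7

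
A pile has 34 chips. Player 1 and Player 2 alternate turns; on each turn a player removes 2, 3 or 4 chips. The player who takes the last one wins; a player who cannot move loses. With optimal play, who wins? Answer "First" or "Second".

First

Positions where the player to move wins (W) vs loses (L):
i:   0  1  2  3  4  5  6  7  8  9 10 11 12 13 14 15 16 17 18 19 20 21 22 23 24 25 26 27 28 29 30 31 32 33 34
     L  L  W  W  W  W  L  L  W  W  W  W  L  L  W  W  W  W  L  L  W  W  W  W  L  L  W  W  W  W  L  L  W  W  W
Position 34 is W, so the first player wins.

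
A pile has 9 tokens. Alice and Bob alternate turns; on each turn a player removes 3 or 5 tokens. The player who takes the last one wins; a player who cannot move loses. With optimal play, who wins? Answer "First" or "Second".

Second

W/L table (W = player to move can force a win):
i:   0  1  2  3  4  5  6  7  8  9
     L  L  L  W  W  W  W  W  L  L
Position 9 is L, so the second player wins.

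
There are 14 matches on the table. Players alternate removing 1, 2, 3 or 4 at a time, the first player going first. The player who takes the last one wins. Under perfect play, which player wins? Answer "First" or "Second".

Positions where the player to move wins (W) vs loses (L):
i:   0  1  2  3  4  5  6  7  8  9 10 11 12 13 14
     L  W  W  W  W  L  W  W  W  W  L  W  W  W  W
Position 14 is W, so the first player wins.

First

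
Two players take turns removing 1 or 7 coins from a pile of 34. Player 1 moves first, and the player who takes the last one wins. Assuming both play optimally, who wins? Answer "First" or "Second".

Second

Positions where the player to move wins (W) vs loses (L):
i:   0  1  2  3  4  5  6  7  8  9 10 11 12 13 14 15 16 17 18 19 20 21 22 23 24 25 26 27 28 29 30 31 32 33 34
     L  W  L  W  L  W  L  W  L  W  L  W  L  W  L  W  L  W  L  W  L  W  L  W  L  W  L  W  L  W  L  W  L  W  L
Position 34 is L, so the second player wins.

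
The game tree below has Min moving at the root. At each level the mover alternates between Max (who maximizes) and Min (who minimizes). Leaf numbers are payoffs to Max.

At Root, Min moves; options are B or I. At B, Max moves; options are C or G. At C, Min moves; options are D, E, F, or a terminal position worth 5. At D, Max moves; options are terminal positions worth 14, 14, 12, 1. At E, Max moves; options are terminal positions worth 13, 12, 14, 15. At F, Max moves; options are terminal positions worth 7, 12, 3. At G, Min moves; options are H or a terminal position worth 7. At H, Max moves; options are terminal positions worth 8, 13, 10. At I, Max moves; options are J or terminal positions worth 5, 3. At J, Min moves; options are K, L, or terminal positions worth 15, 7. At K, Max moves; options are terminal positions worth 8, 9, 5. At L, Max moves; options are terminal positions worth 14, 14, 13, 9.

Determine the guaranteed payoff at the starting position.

D (Max): max(14, 14, 12, 1) = 14
E (Max): max(13, 12, 14, 15) = 15
F (Max): max(7, 12, 3) = 12
C (Min): min(14, 15, 12, 5) = 5
H (Max): max(8, 13, 10) = 13
G (Min): min(13, 7) = 7
B (Max): max(5, 7) = 7
K (Max): max(8, 9, 5) = 9
L (Max): max(14, 14, 13, 9) = 14
J (Min): min(9, 14, 15, 7) = 7
I (Max): max(7, 5, 3) = 7
Root (Min): min(7, 7) = 7

7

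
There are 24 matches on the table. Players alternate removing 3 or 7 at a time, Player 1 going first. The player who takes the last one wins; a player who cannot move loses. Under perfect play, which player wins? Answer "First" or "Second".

First

Compute winning (W) and losing (L) positions by backward induction:
i:   0  1  2  3  4  5  6  7  8  9 10 11 12 13 14 15 16 17 18 19 20 21 22 23 24
     L  L  L  W  W  W  L  W  W  W  L  L  L  W  W  W  L  W  W  W  L  L  L  W  W
Position 24 is W, so the first player wins.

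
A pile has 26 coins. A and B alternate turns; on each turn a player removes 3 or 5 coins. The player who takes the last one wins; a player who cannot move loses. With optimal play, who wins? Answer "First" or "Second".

W/L table (W = player to move can force a win):
i:   0  1  2  3  4  5  6  7  8  9 10 11 12 13 14 15 16 17 18 19 20 21 22 23 24 25 26
     L  L  L  W  W  W  W  W  L  L  L  W  W  W  W  W  L  L  L  W  W  W  W  W  L  L  L
Position 26 is L, so the second player wins.

Second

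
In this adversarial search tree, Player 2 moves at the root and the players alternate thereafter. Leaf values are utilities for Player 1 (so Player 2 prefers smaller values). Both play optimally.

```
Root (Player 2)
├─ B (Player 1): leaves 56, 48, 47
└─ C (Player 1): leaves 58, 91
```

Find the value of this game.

B (Player 1): max(56, 48, 47) = 56
C (Player 1): max(58, 91) = 91
Root (Player 2): min(56, 91) = 56

56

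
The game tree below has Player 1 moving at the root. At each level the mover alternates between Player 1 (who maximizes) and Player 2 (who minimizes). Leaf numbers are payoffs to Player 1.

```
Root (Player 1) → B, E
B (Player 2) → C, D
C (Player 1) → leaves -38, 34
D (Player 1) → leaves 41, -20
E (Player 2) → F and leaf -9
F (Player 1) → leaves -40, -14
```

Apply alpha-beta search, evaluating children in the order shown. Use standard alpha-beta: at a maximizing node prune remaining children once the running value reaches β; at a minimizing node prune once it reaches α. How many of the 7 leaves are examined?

5

C [α=-∞,β=+∞]: v=34
D [α=-∞,β=34]: v=41 after child 1 ≥ β → β-cutoff, skip 1
B [α=-∞,β=+∞]: v=34
F [α=34,β=+∞]: v=-14
E [α=34,β=+∞]: v=-14 after child 1 ≤ α → α-cutoff, skip 1
Root [α=-∞,β=+∞]: v=34
Leaves evaluated: 5 of 7.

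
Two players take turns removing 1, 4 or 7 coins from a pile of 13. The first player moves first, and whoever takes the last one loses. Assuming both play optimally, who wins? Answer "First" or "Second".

First

Mark each pile size as W (mover wins) or L (mover loses):
i:   0  1  2  3  4  5  6  7  8  9 10 11 12 13
     W  L  W  L  W  W  L  W  W  L  W  L  W  W
Position 13 is W, so the first player wins.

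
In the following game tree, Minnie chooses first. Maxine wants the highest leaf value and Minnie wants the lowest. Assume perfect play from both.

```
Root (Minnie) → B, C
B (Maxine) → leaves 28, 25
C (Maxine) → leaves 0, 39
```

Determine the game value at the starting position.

28

B (Maxine): max(28, 25) = 28
C (Maxine): max(0, 39) = 39
Root (Minnie): min(28, 39) = 28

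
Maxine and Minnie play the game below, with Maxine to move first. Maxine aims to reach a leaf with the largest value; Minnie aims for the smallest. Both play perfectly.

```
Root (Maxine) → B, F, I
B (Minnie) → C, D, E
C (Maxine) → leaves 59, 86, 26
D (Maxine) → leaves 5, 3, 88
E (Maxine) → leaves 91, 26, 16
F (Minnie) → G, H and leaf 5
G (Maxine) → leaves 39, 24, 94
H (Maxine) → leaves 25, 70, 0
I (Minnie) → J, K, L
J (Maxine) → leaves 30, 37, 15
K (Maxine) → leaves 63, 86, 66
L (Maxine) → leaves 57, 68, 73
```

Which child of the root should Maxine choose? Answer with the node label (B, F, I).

B

C (Maxine): max(59, 86, 26) = 86
D (Maxine): max(5, 3, 88) = 88
E (Maxine): max(91, 26, 16) = 91
B (Minnie): min(86, 88, 91) = 86
G (Maxine): max(39, 24, 94) = 94
H (Maxine): max(25, 70, 0) = 70
F (Minnie): min(94, 70, 5) = 5
J (Maxine): max(30, 37, 15) = 37
K (Maxine): max(63, 86, 66) = 86
L (Maxine): max(57, 68, 73) = 73
I (Minnie): min(37, 86, 73) = 37
Root (Maxine): max(86, 5, 37) = 86
Maxine picks the child with the highest value: B (value 86).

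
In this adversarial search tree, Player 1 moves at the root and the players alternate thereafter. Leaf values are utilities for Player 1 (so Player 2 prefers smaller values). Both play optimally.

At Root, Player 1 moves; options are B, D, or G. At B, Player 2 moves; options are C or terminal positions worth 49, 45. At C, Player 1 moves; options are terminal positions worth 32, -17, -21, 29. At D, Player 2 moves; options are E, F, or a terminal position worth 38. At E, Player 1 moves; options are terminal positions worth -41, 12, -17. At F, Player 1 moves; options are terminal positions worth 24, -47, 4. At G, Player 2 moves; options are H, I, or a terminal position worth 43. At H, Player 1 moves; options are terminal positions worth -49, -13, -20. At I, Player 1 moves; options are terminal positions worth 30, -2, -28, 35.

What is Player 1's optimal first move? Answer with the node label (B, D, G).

B

C (Player 1): max(32, -17, -21, 29) = 32
B (Player 2): min(32, 49, 45) = 32
E (Player 1): max(-41, 12, -17) = 12
F (Player 1): max(24, -47, 4) = 24
D (Player 2): min(12, 24, 38) = 12
H (Player 1): max(-49, -13, -20) = -13
I (Player 1): max(30, -2, -28, 35) = 35
G (Player 2): min(-13, 35, 43) = -13
Root (Player 1): max(32, 12, -13) = 32
Player 1 picks the child with the highest value: B (value 32).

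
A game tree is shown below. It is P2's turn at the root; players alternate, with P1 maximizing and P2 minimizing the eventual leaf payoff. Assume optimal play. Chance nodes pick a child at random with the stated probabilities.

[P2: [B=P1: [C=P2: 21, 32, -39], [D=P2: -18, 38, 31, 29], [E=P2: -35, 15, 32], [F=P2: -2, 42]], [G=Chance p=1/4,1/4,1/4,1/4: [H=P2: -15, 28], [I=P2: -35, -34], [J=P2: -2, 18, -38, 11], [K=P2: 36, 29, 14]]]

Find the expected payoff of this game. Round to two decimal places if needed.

-18.5

C (P2): min(21, 32, -39) = -39
D (P2): min(-18, 38, 31, 29) = -18
E (P2): min(-35, 15, 32) = -35
F (P2): min(-2, 42) = -2
B (P1): max(-39, -18, -35, -2) = -2
H (P2): min(-15, 28) = -15
I (P2): min(-35, -34) = -35
J (P2): min(-2, 18, -38, 11) = -38
K (P2): min(36, 29, 14) = 14
G (Chance): 1/4·-15 + 1/4·-35 + 1/4·-38 + 1/4·14 = -18.5
Root (P2): min(-2, -18.5) = -18.5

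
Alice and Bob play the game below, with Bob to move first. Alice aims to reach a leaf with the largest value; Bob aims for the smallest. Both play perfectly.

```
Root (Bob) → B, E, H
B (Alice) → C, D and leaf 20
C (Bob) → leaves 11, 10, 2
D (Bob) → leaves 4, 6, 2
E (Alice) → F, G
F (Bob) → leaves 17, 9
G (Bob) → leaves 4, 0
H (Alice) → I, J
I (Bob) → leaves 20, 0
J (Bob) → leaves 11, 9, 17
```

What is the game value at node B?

20

C: min(11, 10, 2) = 2
D: min(4, 6, 2) = 2
B: max(2, 2, 20) = 20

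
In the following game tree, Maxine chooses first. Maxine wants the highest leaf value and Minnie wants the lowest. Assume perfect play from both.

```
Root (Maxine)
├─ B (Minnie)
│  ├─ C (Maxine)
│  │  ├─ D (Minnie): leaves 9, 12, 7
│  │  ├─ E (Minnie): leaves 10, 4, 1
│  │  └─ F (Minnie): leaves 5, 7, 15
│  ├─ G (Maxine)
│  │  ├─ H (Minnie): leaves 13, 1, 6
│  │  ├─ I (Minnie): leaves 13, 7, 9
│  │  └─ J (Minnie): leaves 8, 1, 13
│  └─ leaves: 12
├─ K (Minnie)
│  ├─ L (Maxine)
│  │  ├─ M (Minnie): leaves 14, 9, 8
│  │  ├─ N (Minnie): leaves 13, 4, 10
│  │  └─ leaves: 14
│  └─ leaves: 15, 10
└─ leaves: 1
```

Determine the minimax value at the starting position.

10

D (Minnie): min(9, 12, 7) = 7
E (Minnie): min(10, 4, 1) = 1
F (Minnie): min(5, 7, 15) = 5
C (Maxine): max(7, 1, 5) = 7
H (Minnie): min(13, 1, 6) = 1
I (Minnie): min(13, 7, 9) = 7
J (Minnie): min(8, 1, 13) = 1
G (Maxine): max(1, 7, 1) = 7
B (Minnie): min(7, 7, 12) = 7
M (Minnie): min(14, 9, 8) = 8
N (Minnie): min(13, 4, 10) = 4
L (Maxine): max(8, 4, 14) = 14
K (Minnie): min(14, 15, 10) = 10
Root (Maxine): max(7, 10, 1) = 10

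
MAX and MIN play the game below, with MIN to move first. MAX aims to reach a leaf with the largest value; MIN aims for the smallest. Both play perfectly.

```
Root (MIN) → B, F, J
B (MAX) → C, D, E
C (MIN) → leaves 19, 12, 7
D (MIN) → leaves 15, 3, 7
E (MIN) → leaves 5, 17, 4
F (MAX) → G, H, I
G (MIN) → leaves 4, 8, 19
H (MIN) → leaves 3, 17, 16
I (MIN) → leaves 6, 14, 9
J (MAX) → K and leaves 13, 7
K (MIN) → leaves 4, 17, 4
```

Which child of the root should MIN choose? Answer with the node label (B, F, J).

C (MIN): min(19, 12, 7) = 7
D (MIN): min(15, 3, 7) = 3
E (MIN): min(5, 17, 4) = 4
B (MAX): max(7, 3, 4) = 7
G (MIN): min(4, 8, 19) = 4
H (MIN): min(3, 17, 16) = 3
I (MIN): min(6, 14, 9) = 6
F (MAX): max(4, 3, 6) = 6
K (MIN): min(4, 17, 4) = 4
J (MAX): max(4, 13, 7) = 13
Root (MIN): min(7, 6, 13) = 6
MIN picks the child with the lowest value: F (value 6).

F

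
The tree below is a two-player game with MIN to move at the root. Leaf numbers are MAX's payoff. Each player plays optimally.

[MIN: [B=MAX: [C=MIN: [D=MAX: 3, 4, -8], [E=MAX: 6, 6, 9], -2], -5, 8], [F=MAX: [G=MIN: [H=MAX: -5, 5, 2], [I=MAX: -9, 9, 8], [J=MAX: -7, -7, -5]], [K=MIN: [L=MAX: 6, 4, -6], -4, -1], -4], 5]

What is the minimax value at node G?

-5

H: max(-5, 5, 2) = 5
I: max(-9, 9, 8) = 9
J: max(-7, -7, -5) = -5
G: min(5, 9, -5) = -5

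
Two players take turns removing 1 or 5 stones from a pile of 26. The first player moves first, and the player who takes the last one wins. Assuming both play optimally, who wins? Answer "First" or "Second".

Second

i:   0  1  2  3  4  5  6  7  8  9 10 11 12 13 14 15 16 17 18 19 20 21 22 23 24 25 26
     L  W  L  W  L  W  L  W  L  W  L  W  L  W  L  W  L  W  L  W  L  W  L  W  L  W  L
Position 26 is L, so the second player wins.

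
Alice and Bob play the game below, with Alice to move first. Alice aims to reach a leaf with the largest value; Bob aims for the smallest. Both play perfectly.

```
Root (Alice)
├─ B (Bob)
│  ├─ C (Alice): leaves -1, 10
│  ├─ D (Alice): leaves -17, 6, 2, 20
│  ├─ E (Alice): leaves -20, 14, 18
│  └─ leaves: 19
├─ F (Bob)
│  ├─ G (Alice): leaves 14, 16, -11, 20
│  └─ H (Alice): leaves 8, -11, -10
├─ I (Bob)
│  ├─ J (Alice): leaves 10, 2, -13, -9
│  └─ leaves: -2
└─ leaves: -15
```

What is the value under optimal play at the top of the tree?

10

C (Alice): max(-1, 10) = 10
D (Alice): max(-17, 6, 2, 20) = 20
E (Alice): max(-20, 14, 18) = 18
B (Bob): min(10, 20, 18, 19) = 10
G (Alice): max(14, 16, -11, 20) = 20
H (Alice): max(8, -11, -10) = 8
F (Bob): min(20, 8) = 8
J (Alice): max(10, 2, -13, -9) = 10
I (Bob): min(10, -2) = -2
Root (Alice): max(10, 8, -2, -15) = 10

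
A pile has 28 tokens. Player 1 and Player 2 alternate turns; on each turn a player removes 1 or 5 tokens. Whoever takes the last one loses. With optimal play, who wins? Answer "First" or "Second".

First

Positions where the player to move wins (W) vs loses (L):
i:   0  1  2  3  4  5  6  7  8  9 10 11 12 13 14 15 16 17 18 19 20 21 22 23 24 25 26 27 28
     W  L  W  L  W  L  W  L  W  L  W  L  W  L  W  L  W  L  W  L  W  L  W  L  W  L  W  L  W
Position 28 is W, so the first player wins.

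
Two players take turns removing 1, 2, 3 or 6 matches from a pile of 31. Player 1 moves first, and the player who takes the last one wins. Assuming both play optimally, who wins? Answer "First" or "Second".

i:   0  1  2  3  4  5  6  7  8  9 10 11 12 13 14 15 16 17 18 19 20 21 22 23 24 25 26 27 28 29 30 31
     L  W  W  W  L  W  W  W  L  W  W  W  L  W  W  W  L  W  W  W  L  W  W  W  L  W  W  W  L  W  W  W
Position 31 is W, so the first player wins.

First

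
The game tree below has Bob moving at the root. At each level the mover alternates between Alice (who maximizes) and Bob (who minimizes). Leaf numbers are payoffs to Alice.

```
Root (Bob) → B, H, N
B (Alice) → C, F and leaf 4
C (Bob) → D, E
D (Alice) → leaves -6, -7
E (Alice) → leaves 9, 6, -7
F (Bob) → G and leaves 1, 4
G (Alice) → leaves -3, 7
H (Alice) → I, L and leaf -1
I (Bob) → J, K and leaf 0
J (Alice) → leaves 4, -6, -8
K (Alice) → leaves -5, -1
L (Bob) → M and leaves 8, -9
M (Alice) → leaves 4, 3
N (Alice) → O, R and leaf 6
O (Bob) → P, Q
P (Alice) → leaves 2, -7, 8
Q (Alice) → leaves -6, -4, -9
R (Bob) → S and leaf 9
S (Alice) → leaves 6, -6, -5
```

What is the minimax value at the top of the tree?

-1

D (Alice): max(-6, -7) = -6
E (Alice): max(9, 6, -7) = 9
C (Bob): min(-6, 9) = -6
G (Alice): max(-3, 7) = 7
F (Bob): min(7, 1, 4) = 1
B (Alice): max(-6, 1, 4) = 4
J (Alice): max(4, -6, -8) = 4
K (Alice): max(-5, -1) = -1
I (Bob): min(4, -1, 0) = -1
M (Alice): max(4, 3) = 4
L (Bob): min(4, 8, -9) = -9
H (Alice): max(-1, -9, -1) = -1
P (Alice): max(2, -7, 8) = 8
Q (Alice): max(-6, -4, -9) = -4
O (Bob): min(8, -4) = -4
S (Alice): max(6, -6, -5) = 6
R (Bob): min(6, 9) = 6
N (Alice): max(-4, 6, 6) = 6
Root (Bob): min(4, -1, 6) = -1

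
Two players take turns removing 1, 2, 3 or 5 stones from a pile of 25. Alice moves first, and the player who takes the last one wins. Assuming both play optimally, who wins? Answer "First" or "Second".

i:   0  1  2  3  4  5  6  7  8  9 10 11 12 13 14 15 16 17 18 19 20 21 22 23 24 25
     L  W  W  W  L  W  W  W  L  W  W  W  L  W  W  W  L  W  W  W  L  W  W  W  L  W
Position 25 is W, so the first player wins.

First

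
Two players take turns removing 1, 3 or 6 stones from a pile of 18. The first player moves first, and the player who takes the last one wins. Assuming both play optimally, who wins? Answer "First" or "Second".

Second

Compute winning (W) and losing (L) positions by backward induction:
i:   0  1  2  3  4  5  6  7  8  9 10 11 12 13 14 15 16 17 18
     L  W  L  W  L  W  W  W  W  L  W  L  W  L  W  W  W  W  L
Position 18 is L, so the second player wins.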